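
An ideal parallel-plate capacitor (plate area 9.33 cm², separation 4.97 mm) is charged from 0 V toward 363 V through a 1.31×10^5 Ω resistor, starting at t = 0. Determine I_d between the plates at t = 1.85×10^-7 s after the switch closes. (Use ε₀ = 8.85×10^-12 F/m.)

C = ε₀A/d = (8.85×10^-12)(9.33×10^-4)/(4.97×10^-3) = 1.661×10^-12 F and τ = RC = 2.176×10^-7 s. I_d in the gap equals the RC charging current.
I_d(t) = (V₀/R) e^(−t/τ) = 2.771×10^-3 · e^(−0.8502) = 1.18×10^-3 A.

1.18×10^-3 A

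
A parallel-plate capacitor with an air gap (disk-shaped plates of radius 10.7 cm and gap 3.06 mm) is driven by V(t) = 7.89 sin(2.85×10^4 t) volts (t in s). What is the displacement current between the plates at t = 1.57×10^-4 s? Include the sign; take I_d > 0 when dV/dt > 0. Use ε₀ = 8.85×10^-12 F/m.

-5.51×10^-6 A

C = ε₀A/d = (8.85×10^-12)(0.03597)/(3.06×10^-3) = 1.040×10^-10 F. dV/dt = V₀ω·cos(ωt); at ωt = 4.4745 rad this factor is -0.2357.
I_d = C dV/dt = (1.040×10^-10)(7.89)(2.85×10^4)(-0.2357) = -5.51×10^-6 A.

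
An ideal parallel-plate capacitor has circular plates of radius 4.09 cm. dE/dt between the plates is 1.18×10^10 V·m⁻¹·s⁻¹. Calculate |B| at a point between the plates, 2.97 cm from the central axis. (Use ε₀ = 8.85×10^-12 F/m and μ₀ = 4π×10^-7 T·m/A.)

1.95×10^-9 T

Total displacement current: I_d = ε₀(πR²)(dE/dt) = (8.85×10^-12)(5.255×10^-3)(1.18×10^10) = 5.488×10^-4 A.
An Ampèrian loop of radius r encloses a fraction (r/R)² of I_d. Then B·2πr = μ₀ I_d (r/R)², giving B = μ₀ I_d r/(2πR²) = 1.95×10^-9 T.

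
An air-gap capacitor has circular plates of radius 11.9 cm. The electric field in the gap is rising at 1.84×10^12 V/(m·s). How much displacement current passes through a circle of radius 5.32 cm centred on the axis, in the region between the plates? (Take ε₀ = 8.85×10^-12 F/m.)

0.145 A

Total displacement current: I_d = ε₀(πR²)(dE/dt) = (8.85×10^-12)(0.04449)(1.84×10^12) = 0.7245 A.
Since J_d is uniform, the enclosed fraction is (r/R)² = 0.1999, giving I_d,enc = 0.145 A.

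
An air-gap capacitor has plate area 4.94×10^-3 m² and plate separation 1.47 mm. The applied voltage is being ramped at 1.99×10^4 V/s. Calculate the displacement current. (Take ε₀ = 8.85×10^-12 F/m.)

The field between the plates is E = V/d, so dE/dt = (1.99×10^4)/(1.47×10^-3 m) = 1.354×10^7 V/(m·s).
I_d = ε₀ A (dE/dt) = (8.85×10^-12)(4.94×10^-3)(1.354×10^7) = 5.92×10^-7 A.

5.92×10^-7 A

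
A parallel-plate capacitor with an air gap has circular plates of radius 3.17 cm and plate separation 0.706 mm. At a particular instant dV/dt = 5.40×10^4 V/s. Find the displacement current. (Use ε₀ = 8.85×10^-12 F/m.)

The field between the plates is E = V/d, so dE/dt = (5.40×10^4)/(7.06×10^-4 m) = 7.649×10^7 V/(m·s).
I_d = ε₀ A (dE/dt) = (8.85×10^-12)(3.157×10^-3)(7.649×10^7) = 2.14×10^-6 A.

2.14×10^-6 A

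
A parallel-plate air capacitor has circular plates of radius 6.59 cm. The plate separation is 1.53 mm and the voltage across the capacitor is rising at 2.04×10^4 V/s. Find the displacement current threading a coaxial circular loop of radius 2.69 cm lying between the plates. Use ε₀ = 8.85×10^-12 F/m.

2.68×10^-7 A

dE/dt = (dV/dt)/d = 1.333×10^7 V/(m·s); I_d = ε₀(πR²)(dE/dt) = (8.85×10^-12)(0.01364)(1.333×10^7) = 1.609×10^-6 A.
Through an area πr² the displacement current is I_d·(πr²/πR²) = I_d (r/R)² = 2.68×10^-7 A.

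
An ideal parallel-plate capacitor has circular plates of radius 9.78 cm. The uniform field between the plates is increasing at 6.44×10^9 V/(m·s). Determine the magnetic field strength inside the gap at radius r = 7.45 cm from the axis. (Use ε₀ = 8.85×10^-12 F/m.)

2.67×10^-9 T

Through the whole plate area (πR² = 0.03005 m²), I_d = ε₀ πR² dE/dt = 1.713×10^-3 A.
For r < R the Ampère–Maxwell law gives B(2πr) = μ₀ I_d (r²/R²), so B = μ₀ I_d r/(2πR²) = (4π×10^-7)(1.713×10^-3)(0.0745)/(2π·0.0978²) = 2.67×10^-9 T.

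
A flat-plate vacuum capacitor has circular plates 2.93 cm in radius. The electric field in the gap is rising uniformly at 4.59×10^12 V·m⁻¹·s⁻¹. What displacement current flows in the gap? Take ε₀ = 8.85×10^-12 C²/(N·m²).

The displacement current is ε₀ times dΦ_E/dt = ε₀ A dE/dt = (8.85×10^-12)(2.697×10^-3)(4.59×10^12) = 0.110 A.

0.110 A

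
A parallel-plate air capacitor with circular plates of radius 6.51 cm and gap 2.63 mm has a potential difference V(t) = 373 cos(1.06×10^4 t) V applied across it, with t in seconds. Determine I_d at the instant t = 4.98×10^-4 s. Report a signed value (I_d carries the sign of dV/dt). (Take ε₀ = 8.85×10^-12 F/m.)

1.49×10^-4 A

C = ε₀A/d = (8.85×10^-12)(0.01331)/(2.63×10^-3) = 4.479×10^-11 F. dV/dt = V₀ω·−sin(ωt); at ωt = 5.2788 rad this factor is 0.8438.
I_d = C dV/dt = (4.479×10^-11)(373)(1.06×10^4)(0.8438) = 1.49×10^-4 A.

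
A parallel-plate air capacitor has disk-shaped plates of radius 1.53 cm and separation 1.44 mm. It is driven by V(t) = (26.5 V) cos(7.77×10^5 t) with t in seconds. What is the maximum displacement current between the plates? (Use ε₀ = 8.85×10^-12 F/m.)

C = ε₀A/d = (8.85×10^-12)(7.354×10^-4)/(1.44×10^-3) = 4.520×10^-12 F; ω = 7.77×10^5 rad/s.
I_d = C dV/dt, so |I_d|_max = C V₀ ω = (4.520×10^-12)(26.5)(7.77×10^5) = 9.31×10^-5 A.

9.31×10^-5 A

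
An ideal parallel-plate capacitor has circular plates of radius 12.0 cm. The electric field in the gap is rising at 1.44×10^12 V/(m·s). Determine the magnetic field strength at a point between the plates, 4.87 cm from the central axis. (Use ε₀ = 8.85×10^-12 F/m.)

Total displacement current: I_d = ε₀(πR²)(dE/dt) = (8.85×10^-12)(0.04524)(1.44×10^12) = 0.5765 A.
For r < R the Ampère–Maxwell law gives B(2πr) = μ₀ I_d (r²/R²), so B = μ₀ I_d r/(2πR²) = (4π×10^-7)(0.5765)(0.0487)/(2π·0.120²) = 3.90×10^-7 T.

3.90×10^-7 T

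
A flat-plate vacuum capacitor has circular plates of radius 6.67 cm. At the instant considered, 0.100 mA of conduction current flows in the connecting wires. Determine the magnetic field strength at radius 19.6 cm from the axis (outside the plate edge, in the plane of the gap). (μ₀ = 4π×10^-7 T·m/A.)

1.02×10^-10 T

By continuity the displacement current in the gap matches the conduction current: I_d = 1.00×10^-4 A.
With r > R the enclosed displacement current is the full I_d; B = μ₀ I_d / (2πr) = 1.02×10^-10 T.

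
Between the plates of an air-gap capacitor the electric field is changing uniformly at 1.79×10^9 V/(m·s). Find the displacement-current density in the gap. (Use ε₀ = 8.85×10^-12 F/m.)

0.0158 A/m²

J_d = ε₀ ∂E/∂t, so J_d = 0.0158 A/m².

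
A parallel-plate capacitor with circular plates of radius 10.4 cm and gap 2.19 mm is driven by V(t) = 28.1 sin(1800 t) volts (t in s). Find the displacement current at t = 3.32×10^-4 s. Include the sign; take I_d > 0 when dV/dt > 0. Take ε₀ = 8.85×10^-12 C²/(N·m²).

5.74×10^-6 A

dE/dt = (V₀ω/d)·cos(ωt) with ωt = 0.5976 rad: (28.1)(1800)(0.8267)/(2.19×10^-3) = 1.909×10^7 V/(m·s).
I_d = ε₀ A dE/dt = (8.85×10^-12)(0.03398)(1.909×10^7) = 5.74×10^-6 A.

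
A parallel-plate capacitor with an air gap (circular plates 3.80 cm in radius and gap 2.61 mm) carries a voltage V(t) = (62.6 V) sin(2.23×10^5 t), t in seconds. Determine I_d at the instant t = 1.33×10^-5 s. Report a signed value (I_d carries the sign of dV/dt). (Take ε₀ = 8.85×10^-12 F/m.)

dE/dt = (V₀ω/d)·cos(ωt) with ωt = 2.9659 rad: (62.6)(2.23×10^5)(-0.9846)/(2.61×10^-3) = -5.266×10^9 V/(m·s).
I_d = ε₀ A dE/dt = (8.85×10^-12)(4.536×10^-3)(-5.266×10^9) = -2.11×10^-4 A.

-2.11×10^-4 A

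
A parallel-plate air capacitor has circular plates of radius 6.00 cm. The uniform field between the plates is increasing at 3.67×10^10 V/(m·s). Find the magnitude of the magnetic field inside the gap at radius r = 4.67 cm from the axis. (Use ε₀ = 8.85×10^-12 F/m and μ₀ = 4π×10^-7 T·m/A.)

9.53×10^-9 T

I_d = ε₀ dΦ_E/dt = ε₀ πR² (dE/dt) = (8.85×10^-12)(0.01131)(3.67×10^10) = 3.673×10^-3 A through the full plate area.
∮B·dl = μ₀ I_d,enc with I_d,enc = I_d r²/R² = 2.225×10^-3 A; so B = μ₀ I_d,enc/(2πr) = 9.53×10^-9 T.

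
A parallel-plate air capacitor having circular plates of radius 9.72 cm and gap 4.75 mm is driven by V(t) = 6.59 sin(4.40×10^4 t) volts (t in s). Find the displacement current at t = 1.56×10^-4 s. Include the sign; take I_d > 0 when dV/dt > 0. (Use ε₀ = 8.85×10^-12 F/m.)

dV/dt = (6.59)(4.40×10^4)·cos(6.864) = 2.424×10^5 V/s.
I_d = C dV/dt with C = ε₀A/d = (8.85×10^-12)(0.02968)/(4.75×10^-3) = 5.530×10^-11 F, so I_d = (5.530×10^-11)(2.424×10^5) = 1.34×10^-5 A.

1.34×10^-5 A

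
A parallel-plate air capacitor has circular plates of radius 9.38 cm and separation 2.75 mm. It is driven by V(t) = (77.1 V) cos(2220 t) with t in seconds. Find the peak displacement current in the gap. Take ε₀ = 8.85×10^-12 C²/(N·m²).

1.52×10^-5 A

C = ε₀A/d = (8.85×10^-12)(0.02764)/(2.75×10^-3) = 8.895×10^-11 F; ω = 2220 rad/s.
I_d = C dV/dt, so |I_d|_max = C V₀ ω = (8.895×10^-11)(77.1)(2220) = 1.52×10^-5 A.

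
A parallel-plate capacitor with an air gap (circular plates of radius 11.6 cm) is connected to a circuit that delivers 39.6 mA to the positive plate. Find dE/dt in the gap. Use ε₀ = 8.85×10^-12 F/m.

1.06×10^11 V/(m·s)

The displacement current between the plates equals the conduction current, I_d = 39.6 mA.
Since I_d = ε₀ A dE/dt, dE/dt = I_d/(ε₀A) = (0.0396)/((8.85×10^-12)(0.04227)) = 1.06×10^11 V/(m·s).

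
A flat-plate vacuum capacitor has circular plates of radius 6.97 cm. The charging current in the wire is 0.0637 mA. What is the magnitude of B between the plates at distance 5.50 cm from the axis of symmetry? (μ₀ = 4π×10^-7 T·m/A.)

1.44×10^-10 T

No conduction current crosses the gap, so I_d there equals the 6.37×10^-5 A in the leads.
An Ampèrian loop of radius r encloses a fraction (r/R)² of I_d. Then B·2πr = μ₀ I_d (r/R)², giving B = μ₀ I_d r/(2πR²) = 1.44×10^-10 T.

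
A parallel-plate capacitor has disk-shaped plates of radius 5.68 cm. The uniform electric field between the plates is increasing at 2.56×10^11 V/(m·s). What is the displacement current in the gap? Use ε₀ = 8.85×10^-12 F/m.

0.0230 A

The displacement current is ε₀ times dΦ_E/dt = ε₀ A dE/dt = (8.85×10^-12)(0.01014)(2.56×10^11) = 0.0230 A.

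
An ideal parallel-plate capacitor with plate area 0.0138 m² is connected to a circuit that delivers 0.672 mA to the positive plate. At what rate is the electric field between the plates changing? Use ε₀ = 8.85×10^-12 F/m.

The displacement current between the plates equals the conduction current, I_d = 0.672 mA.
Then dE/dt = I_d/(ε₀A) = 5.50×10^9 V/(m·s).

5.50×10^9 V/(m·s)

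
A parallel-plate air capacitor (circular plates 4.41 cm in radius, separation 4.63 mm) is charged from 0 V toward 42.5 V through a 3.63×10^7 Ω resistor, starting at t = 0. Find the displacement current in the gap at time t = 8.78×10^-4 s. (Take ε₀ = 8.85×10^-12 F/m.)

With C = ε₀A/d = (8.85×10^-12)(6.110×10^-3)/(4.63×10^-3) = 1.168×10^-11 F, the time constant is τ = RC = 4.240×10^-4 s, so t/τ = 2.071 and e^(−t/τ) = 0.1261.
I_d = I_cond = (V₀/R) e^(−t/τ) = (1.171×10^-6)(0.1261) = 1.48×10^-7 A.

1.48×10^-7 A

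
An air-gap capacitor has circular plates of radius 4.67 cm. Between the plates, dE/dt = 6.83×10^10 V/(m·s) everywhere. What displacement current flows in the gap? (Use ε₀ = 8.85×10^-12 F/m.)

The displacement current is ε₀ times dΦ_E/dt = ε₀ A dE/dt = (8.85×10^-12)(6.851×10^-3)(6.83×10^10) = 4.14×10^-3 A.

4.14×10^-3 A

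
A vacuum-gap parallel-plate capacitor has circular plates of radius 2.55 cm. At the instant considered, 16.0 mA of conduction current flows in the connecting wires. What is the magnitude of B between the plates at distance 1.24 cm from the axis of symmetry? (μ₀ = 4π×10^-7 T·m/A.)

6.10×10^-8 T

Between the plates the displacement current equals the wire current: I_d = 16.0 mA = 0.0160 A.
An Ampèrian loop of radius r encloses a fraction (r/R)² of I_d. Then B·2πr = μ₀ I_d (r/R)², giving B = μ₀ I_d r/(2πR²) = 6.10×10^-8 T.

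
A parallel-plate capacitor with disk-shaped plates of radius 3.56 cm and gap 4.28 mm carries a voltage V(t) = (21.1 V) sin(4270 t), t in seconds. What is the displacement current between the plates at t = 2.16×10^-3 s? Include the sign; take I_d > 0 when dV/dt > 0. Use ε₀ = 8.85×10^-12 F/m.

C = ε₀A/d = (8.85×10^-12)(3.982×10^-3)/(4.28×10^-3) = 8.234×10^-12 F. dV/dt = V₀ω·cos(ωt); at ωt = 9.2232 rad this factor is -0.9798.
I_d = C dV/dt = (8.234×10^-12)(21.1)(4270)(-0.9798) = -7.27×10^-7 A.

-7.27×10^-7 A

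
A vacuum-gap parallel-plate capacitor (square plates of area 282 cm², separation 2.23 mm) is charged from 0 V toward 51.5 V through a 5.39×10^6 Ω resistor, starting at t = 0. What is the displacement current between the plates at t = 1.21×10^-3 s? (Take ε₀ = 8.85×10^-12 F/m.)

1.29×10^-6 A

With C = ε₀A/d = (8.85×10^-12)(0.0282)/(2.23×10^-3) = 1.119×10^-10 F, the time constant is τ = RC = 6.031×10^-4 s, so t/τ = 2.006 and e^(−t/τ) = 0.1345.
I_d = I_cond = (V₀/R) e^(−t/τ) = (9.555×10^-6)(0.1345) = 1.29×10^-6 A.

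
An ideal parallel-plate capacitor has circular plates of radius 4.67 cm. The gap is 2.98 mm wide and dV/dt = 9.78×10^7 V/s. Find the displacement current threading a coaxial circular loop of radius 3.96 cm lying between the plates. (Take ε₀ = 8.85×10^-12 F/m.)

With E = V/d, dE/dt = 3.282×10^10 V/(m·s) and πR² = 6.851×10^-3 m², giving I_d = ε₀ πR² dE/dt = 1.990×10^-3 A.
Since J_d is uniform, the enclosed fraction is (r/R)² = 0.7190, giving I_d,enc = 1.43×10^-3 A.

1.43×10^-3 A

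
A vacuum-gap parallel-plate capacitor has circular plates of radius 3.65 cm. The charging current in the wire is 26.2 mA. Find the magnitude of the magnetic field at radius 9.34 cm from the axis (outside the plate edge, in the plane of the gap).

Between the plates the displacement current equals the wire current: I_d = 26.2 mA = 0.0262 A.
Outside the plates the loop encloses all of I_d, so B·2πr = μ₀ I_d and B = 5.61×10^-8 T.

5.61×10^-8 T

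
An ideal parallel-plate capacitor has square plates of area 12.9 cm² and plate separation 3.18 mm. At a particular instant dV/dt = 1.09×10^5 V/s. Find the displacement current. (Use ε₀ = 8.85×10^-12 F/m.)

3.91×10^-7 A

C = ε₀A/d = (8.85×10^-12)(1.29×10^-3)/(3.18×10^-3) = 3.590×10^-12 F.
I_d = C dV/dt = (3.590×10^-12)(1.09×10^5) = 3.91×10^-7 A.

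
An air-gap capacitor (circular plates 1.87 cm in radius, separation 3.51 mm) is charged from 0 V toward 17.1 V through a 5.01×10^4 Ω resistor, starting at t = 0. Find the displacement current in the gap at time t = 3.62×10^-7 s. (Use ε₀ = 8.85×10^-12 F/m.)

2.51×10^-5 A

C = ε₀A/d = (8.85×10^-12)(1.099×10^-3)/(3.51×10^-3) = 2.771×10^-12 F and τ = RC = 1.388×10^-7 s. I_d in the gap equals the RC charging current.
I_d(t) = (V₀/R) e^(−t/τ) = 3.413×10^-4 · e^(−2.608) = 2.51×10^-5 A.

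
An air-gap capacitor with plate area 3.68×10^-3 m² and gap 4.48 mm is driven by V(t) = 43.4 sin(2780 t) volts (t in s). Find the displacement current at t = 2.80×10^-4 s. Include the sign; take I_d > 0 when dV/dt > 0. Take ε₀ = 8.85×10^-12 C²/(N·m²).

6.25×10^-7 A

dV/dt = (43.4)(2780)·cos(0.7784) = 8.591×10^4 V/s.
I_d = C dV/dt with C = ε₀A/d = (8.85×10^-12)(3.68×10^-3)/(4.48×10^-3) = 7.270×10^-12 F, so I_d = (7.270×10^-12)(8.591×10^4) = 6.25×10^-7 A.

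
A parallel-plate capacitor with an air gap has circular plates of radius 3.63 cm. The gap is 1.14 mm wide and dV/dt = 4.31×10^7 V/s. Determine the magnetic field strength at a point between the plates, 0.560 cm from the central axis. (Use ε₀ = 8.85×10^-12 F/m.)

With E = V/d, dE/dt = 3.781×10^10 V/(m·s) and πR² = 4.140×10^-3 m², giving I_d = ε₀ πR² dE/dt = 1.385×10^-3 A.
For r < R the Ampère–Maxwell law gives B(2πr) = μ₀ I_d (r²/R²), so B = μ₀ I_d r/(2πR²) = (4π×10^-7)(1.385×10^-3)(5.60×10^-3)/(2π·0.0363²) = 1.18×10^-9 T.

1.18×10^-9 T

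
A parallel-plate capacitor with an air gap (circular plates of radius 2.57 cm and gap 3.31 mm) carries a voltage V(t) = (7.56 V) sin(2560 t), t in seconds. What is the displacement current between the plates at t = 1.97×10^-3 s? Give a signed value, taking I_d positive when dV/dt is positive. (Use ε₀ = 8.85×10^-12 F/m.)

dE/dt = (V₀ω/d)·cos(ωt) with ωt = 5.0432 rad: (7.56)(2560)(0.3248)/(3.31×10^-3) = 1.899×10^6 V/(m·s).
I_d = ε₀ A dE/dt = (8.85×10^-12)(2.075×10^-3)(1.899×10^6) = 3.49×10^-8 A.

3.49×10^-8 A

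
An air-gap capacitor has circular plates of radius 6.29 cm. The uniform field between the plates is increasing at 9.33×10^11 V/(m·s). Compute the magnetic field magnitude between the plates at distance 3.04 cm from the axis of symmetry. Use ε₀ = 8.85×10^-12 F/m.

Total displacement current: I_d = ε₀(πR²)(dE/dt) = (8.85×10^-12)(0.01243)(9.33×10^11) = 0.1026 A.
For r < R the Ampère–Maxwell law gives B(2πr) = μ₀ I_d (r²/R²), so B = μ₀ I_d r/(2πR²) = (4π×10^-7)(0.1026)(0.0304)/(2π·0.0629²) = 1.58×10^-7 T.

1.58×10^-7 T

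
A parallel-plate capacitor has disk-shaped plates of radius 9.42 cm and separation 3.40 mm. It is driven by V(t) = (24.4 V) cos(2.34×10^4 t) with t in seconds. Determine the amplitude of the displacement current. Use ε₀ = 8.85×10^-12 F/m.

4.14×10^-5 A

(dE/dt)_max = V₀ω/d = 1.679×10^8 V/(m·s); ω = 2.34×10^4 rad/s.
I_d,max = ε₀ A (dE/dt)_max = (8.85×10^-12)(0.02788)(1.679×10^8) = 4.14×10^-5 A.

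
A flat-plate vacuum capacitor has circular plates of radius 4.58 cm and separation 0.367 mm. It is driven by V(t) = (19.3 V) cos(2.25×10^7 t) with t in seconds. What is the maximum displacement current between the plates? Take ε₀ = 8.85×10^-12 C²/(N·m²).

(dE/dt)_max = V₀ω/d = 1.183×10^12 V/(m·s); ω = 2.25×10^7 rad/s.
I_d,max = ε₀ A (dE/dt)_max = (8.85×10^-12)(6.590×10^-3)(1.183×10^12) = 0.0690 A.

0.0690 A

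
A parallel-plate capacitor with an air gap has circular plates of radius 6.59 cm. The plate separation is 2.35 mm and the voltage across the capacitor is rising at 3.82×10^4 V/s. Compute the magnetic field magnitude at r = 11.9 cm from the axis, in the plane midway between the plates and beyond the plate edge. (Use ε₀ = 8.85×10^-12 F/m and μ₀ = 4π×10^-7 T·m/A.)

With E = V/d, dE/dt = 1.626×10^7 V/(m·s) and πR² = 0.01364 m², giving I_d = ε₀ πR² dE/dt = 1.963×10^-6 A.
With r > R the enclosed displacement current is the full I_d; B = μ₀ I_d / (2πr) = 3.30×10^-12 T.

3.30×10^-12 T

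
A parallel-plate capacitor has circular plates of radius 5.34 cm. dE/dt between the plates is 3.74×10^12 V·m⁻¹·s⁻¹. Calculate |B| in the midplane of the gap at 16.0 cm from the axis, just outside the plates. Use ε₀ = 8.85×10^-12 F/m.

I_d = ε₀ dΦ_E/dt = ε₀ πR² (dE/dt) = (8.85×10^-12)(8.958×10^-3)(3.74×10^12) = 0.2965 A through the full plate area.
For r ≥ R the full I_d is enclosed: B = μ₀ I_d/(2πr) = (4π×10^-7)(0.2965)/(2π·0.160) = 3.71×10^-7 T.

3.71×10^-7 T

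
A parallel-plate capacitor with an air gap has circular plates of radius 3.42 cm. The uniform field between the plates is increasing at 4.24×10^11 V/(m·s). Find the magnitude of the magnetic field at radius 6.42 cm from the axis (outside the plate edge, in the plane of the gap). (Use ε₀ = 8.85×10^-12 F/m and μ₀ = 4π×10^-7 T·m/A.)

4.30×10^-8 T

Through the whole plate area (πR² = 3.675×10^-3 m²), I_d = ε₀ πR² dE/dt = 0.01379 A.
Outside the plates the loop encloses all of I_d, so B·2πr = μ₀ I_d and B = 4.30×10^-8 T.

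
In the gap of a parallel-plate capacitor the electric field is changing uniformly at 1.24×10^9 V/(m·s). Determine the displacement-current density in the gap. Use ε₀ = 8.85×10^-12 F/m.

The displacement-current density is ε₀ ∂E/∂t = (8.85×10^-12)(1.24×10^9) = 0.0110 A/m².

0.0110 A/m²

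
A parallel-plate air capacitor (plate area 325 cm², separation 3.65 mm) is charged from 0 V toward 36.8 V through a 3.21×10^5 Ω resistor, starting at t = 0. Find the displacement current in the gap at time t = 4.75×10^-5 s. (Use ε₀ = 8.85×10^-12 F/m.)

With C = ε₀A/d = (8.85×10^-12)(0.0325)/(3.65×10^-3) = 7.880×10^-11 F, the time constant is τ = RC = 2.529×10^-5 s, so t/τ = 1.878 and e^(−t/τ) = 0.1529.
I_d = I_cond = (V₀/R) e^(−t/τ) = (1.146×10^-4)(0.1529) = 1.75×10^-5 A.

1.75×10^-5 A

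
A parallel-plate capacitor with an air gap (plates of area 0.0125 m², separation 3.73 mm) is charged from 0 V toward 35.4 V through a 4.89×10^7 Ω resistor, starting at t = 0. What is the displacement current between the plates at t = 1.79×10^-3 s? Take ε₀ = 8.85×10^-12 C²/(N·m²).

2.11×10^-7 A

C = ε₀A/d = (8.85×10^-12)(0.0125)/(3.73×10^-3) = 2.966×10^-11 F, so τ = RC = 1.450×10^-3 s.
The conduction current is I(t) = (V₀/R) e^(−t/τ), and the displacement current between the plates equals it.
t/τ = 1.234; I_d = (35.4/4.89×10^7) · e^(−1.234) = (7.239×10^-7)(0.2911) = 2.11×10^-7 A.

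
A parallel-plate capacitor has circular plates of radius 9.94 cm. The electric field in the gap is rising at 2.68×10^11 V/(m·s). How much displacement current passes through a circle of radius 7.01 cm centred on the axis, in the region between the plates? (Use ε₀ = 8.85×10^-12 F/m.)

I_d = ε₀ dΦ_E/dt = ε₀ πR² (dE/dt) = (8.85×10^-12)(0.03104)(2.68×10^11) = 0.07362 A through the full plate area.
The field is uniform, so I_d,enc = I_d (r/R)² = (0.07362)(7.01/9.94)² = 0.0366 A.

0.0366 A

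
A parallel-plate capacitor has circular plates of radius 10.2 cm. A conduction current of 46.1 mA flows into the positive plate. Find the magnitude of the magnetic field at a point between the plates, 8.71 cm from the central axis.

By continuity the displacement current in the gap matches the conduction current: I_d = 0.0461 A.
An Ampèrian loop of radius r encloses a fraction (r/R)² of I_d. Then B·2πr = μ₀ I_d (r/R)², giving B = μ₀ I_d r/(2πR²) = 7.72×10^-8 T.

7.72×10^-8 T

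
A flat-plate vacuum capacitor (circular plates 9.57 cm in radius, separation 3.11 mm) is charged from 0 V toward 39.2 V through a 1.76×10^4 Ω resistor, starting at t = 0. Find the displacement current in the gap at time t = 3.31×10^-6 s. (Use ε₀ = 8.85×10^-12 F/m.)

With C = ε₀A/d = (8.85×10^-12)(0.02877)/(3.11×10^-3) = 8.187×10^-11 F, the time constant is τ = RC = 1.441×10^-6 s, so t/τ = 2.297 and e^(−t/τ) = 0.1006.
I_d = I_cond = (V₀/R) e^(−t/τ) = (2.227×10^-3)(0.1006) = 2.24×10^-4 A.

2.24×10^-4 A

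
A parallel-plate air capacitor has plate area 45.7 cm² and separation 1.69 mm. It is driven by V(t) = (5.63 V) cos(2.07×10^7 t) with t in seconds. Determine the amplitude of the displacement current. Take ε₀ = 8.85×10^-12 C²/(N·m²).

2.79×10^-3 A

C = ε₀A/d = (8.85×10^-12)(4.57×10^-3)/(1.69×10^-3) = 2.393×10^-11 F; ω = 2.07×10^7 rad/s.
I_d = C dV/dt, so |I_d|_max = C V₀ ω = (2.393×10^-11)(5.63)(2.07×10^7) = 2.79×10^-3 A.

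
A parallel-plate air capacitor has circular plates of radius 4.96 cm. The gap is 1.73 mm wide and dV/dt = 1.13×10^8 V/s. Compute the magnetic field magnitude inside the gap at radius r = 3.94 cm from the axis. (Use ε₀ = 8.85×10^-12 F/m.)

1.43×10^-8 T

I_d = C dV/dt with C = ε₀πR²/d = 3.954×10^-11 F, so I_d = (3.954×10^-11)(1.13×10^8) = 4.468×10^-3 A.
∮B·dl = μ₀ I_d,enc with I_d,enc = I_d r²/R² = 2.819×10^-3 A; so B = μ₀ I_d,enc/(2πr) = 1.43×10^-8 T.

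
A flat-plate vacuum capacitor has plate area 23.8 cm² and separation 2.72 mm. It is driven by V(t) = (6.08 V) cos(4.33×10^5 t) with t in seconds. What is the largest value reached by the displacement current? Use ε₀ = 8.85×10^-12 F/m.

2.04×10^-5 A

(dE/dt)_max = V₀ω/d = 9.679×10^8 V/(m·s); ω = 4.33×10^5 rad/s.
I_d,max = ε₀ A (dE/dt)_max = (8.85×10^-12)(2.38×10^-3)(9.679×10^8) = 2.04×10^-5 A.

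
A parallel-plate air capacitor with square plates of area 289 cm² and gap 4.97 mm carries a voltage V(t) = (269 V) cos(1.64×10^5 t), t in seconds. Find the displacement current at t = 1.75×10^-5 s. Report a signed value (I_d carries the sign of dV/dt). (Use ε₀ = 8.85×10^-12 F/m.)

-6.09×10^-4 A

C = ε₀A/d = (8.85×10^-12)(0.0289)/(4.97×10^-3) = 5.146×10^-11 F. dV/dt = V₀ω·−sin(ωt); at ωt = 2.87 rad this factor is -0.2683.
I_d = C dV/dt = (5.146×10^-11)(269)(1.64×10^5)(-0.2683) = -6.09×10^-4 A.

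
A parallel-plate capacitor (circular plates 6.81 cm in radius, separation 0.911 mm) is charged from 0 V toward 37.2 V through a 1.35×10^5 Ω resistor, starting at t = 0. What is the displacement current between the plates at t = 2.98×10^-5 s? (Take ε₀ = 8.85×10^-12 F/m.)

5.79×10^-5 A

With C = ε₀A/d = (8.85×10^-12)(0.01457)/(9.11×10^-4) = 1.415×10^-10 F, the time constant is τ = RC = 1.910×10^-5 s, so t/τ = 1.560 and e^(−t/τ) = 0.2101.
I_d = I_cond = (V₀/R) e^(−t/τ) = (2.756×10^-4)(0.2101) = 5.79×10^-5 A.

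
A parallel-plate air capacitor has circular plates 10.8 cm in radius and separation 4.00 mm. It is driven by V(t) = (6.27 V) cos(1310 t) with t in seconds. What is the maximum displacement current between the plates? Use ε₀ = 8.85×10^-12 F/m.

C = ε₀A/d = (8.85×10^-12)(0.03664)/(4.00×10^-3) = 8.107×10^-11 F; ω = 1310 rad/s.
I_d = C dV/dt, so |I_d|_max = C V₀ ω = (8.107×10^-11)(6.27)(1310) = 6.66×10^-7 A.

6.66×10^-7 A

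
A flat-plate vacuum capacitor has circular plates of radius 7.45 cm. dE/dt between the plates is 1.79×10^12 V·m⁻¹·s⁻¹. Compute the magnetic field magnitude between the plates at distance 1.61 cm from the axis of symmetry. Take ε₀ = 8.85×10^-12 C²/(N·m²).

1.60×10^-7 T

Through the whole plate area (πR² = 0.01744 m²), I_d = ε₀ πR² dE/dt = 0.2763 A.
∮B·dl = μ₀ I_d,enc with I_d,enc = I_d r²/R² = 0.01290 A; so B = μ₀ I_d,enc/(2πr) = 1.60×10^-7 T.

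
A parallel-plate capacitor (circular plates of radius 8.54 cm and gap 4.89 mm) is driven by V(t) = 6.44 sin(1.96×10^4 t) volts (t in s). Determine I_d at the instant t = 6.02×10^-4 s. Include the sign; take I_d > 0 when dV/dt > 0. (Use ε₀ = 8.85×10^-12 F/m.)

dV/dt = (6.44)(1.96×10^4)·cos(11.7992) = 9.087×10^4 V/s.
I_d = C dV/dt with C = ε₀A/d = (8.85×10^-12)(0.02291)/(4.89×10^-3) = 4.146×10^-11 F, so I_d = (4.146×10^-11)(9.087×10^4) = 3.77×10^-6 A.

3.77×10^-6 A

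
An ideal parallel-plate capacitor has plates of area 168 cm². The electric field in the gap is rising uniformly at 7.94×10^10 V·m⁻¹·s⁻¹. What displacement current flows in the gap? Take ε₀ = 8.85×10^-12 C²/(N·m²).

With a uniform field, Φ_E = EA, so I_d = ε₀ A dE/dt = 0.0118 A.

0.0118 A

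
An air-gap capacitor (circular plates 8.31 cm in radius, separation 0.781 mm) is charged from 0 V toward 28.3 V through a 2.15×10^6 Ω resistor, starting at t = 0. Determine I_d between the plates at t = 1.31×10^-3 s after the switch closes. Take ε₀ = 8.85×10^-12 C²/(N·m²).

With C = ε₀A/d = (8.85×10^-12)(0.02169)/(7.81×10^-4) = 2.458×10^-10 F, the time constant is τ = RC = 5.285×10^-4 s, so t/τ = 2.479 and e^(−t/τ) = 0.08383.
I_d = I_cond = (V₀/R) e^(−t/τ) = (1.316×10^-5)(0.08383) = 1.10×10^-6 A.

1.10×10^-6 A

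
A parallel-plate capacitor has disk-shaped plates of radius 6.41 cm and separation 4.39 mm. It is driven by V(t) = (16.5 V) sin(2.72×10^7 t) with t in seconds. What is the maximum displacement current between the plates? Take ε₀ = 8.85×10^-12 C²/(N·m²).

0.0117 A

The displacement current equals the conduction current C dV/dt, which peaks at C V₀ ω.
With C = ε₀A/d = (8.85×10^-12)(0.01291)/(4.39×10^-3) = 2.603×10^-11 F and ω = 2.72×10^7 rad/s, I_d,max = (2.603×10^-11)(16.5)(2.72×10^7) = 0.0117 A.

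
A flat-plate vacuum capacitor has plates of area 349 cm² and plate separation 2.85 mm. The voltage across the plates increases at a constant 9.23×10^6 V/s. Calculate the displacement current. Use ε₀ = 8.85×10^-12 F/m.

C = ε₀A/d = (8.85×10^-12)(0.0349)/(2.85×10^-3) = 1.084×10^-10 F.
I_d = C dV/dt = (1.084×10^-10)(9.23×10^6) = 1.00×10^-3 A.

1.00×10^-3 A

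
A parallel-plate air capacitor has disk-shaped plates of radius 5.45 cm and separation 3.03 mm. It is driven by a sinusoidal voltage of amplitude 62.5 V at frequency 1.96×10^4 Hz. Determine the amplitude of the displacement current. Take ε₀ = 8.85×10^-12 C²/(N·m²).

2.10×10^-4 A

C = ε₀A/d = (8.85×10^-12)(9.331×10^-3)/(3.03×10^-3) = 2.725×10^-11 F; ω = 2πf = 1.232×10^5 rad/s.
I_d = C dV/dt, so |I_d|_max = C V₀ ω = (2.725×10^-11)(62.5)(1.232×10^5) = 2.10×10^-4 A.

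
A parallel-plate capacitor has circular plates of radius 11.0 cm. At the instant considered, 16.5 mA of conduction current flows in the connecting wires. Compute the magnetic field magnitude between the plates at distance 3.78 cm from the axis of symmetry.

No conduction current crosses the gap, so I_d there equals the 0.0165 A in the leads.
For r < R the Ampère–Maxwell law gives B(2πr) = μ₀ I_d (r²/R²), so B = μ₀ I_d r/(2πR²) = (4π×10^-7)(0.0165)(0.0378)/(2π·0.110²) = 1.03×10^-8 T.

1.03×10^-8 T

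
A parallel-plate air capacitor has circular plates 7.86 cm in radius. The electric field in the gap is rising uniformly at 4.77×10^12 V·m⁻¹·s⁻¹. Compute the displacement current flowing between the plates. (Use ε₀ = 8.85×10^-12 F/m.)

0.819 A

With a uniform field, Φ_E = EA, so I_d = ε₀ A dE/dt = 0.819 A.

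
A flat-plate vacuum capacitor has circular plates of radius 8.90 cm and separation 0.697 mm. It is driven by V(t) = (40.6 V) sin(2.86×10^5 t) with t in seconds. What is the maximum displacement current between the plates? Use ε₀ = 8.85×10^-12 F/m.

(dE/dt)_max = V₀ω/d = 1.666×10^10 V/(m·s); ω = 2.86×10^5 rad/s.
I_d,max = ε₀ A (dE/dt)_max = (8.85×10^-12)(0.02488)(1.666×10^10) = 3.67×10^-3 A.

3.67×10^-3 A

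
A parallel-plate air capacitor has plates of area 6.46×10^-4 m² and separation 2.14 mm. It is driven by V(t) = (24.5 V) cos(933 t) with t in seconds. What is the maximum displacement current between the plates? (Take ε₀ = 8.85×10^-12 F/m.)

6.11×10^-8 A

The displacement current equals the conduction current C dV/dt, which peaks at C V₀ ω.
With C = ε₀A/d = (8.85×10^-12)(6.46×10^-4)/(2.14×10^-3) = 2.672×10^-12 F and ω = 933 rad/s, I_d,max = (2.672×10^-12)(24.5)(933) = 6.11×10^-8 A.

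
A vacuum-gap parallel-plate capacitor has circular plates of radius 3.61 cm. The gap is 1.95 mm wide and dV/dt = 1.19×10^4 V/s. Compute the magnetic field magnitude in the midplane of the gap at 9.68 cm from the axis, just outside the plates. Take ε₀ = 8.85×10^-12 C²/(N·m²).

4.57×10^-13 T

dE/dt = (dV/dt)/d = 6.103×10^6 V/(m·s); I_d = ε₀(πR²)(dE/dt) = (8.85×10^-12)(4.094×10^-3)(6.103×10^6) = 2.211×10^-7 A.
For r ≥ R the full I_d is enclosed: B = μ₀ I_d/(2πr) = (4π×10^-7)(2.211×10^-7)/(2π·0.0968) = 4.57×10^-13 T.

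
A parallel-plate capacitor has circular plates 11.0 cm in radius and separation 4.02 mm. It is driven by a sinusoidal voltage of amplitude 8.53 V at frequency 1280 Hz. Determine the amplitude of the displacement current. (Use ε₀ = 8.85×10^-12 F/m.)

The displacement current equals the conduction current C dV/dt, which peaks at C V₀ ω.
With C = ε₀A/d = (8.85×10^-12)(0.03801)/(4.02×10^-3) = 8.368×10^-11 F and ω = 2πf = 8042 rad/s, I_d,max = (8.368×10^-11)(8.53)(8042) = 5.74×10^-6 A.

5.74×10^-6 A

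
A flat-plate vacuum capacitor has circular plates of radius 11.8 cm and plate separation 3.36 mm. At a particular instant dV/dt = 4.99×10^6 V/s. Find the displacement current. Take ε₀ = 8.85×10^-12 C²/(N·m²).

E = V/d so dE/dt = (dV/dt)/d = 1.485×10^9 V/(m·s), and I_d = ε₀ A dE/dt = (8.85×10^-12)(0.04374)(1.485×10^9) = 5.75×10^-4 A.

5.75×10^-4 A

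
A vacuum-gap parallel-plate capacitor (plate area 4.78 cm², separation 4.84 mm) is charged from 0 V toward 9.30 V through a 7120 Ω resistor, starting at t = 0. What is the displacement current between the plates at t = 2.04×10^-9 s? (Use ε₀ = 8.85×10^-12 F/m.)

With C = ε₀A/d = (8.85×10^-12)(4.78×10^-4)/(4.84×10^-3) = 8.740×10^-13 F, the time constant is τ = RC = 6.223×10^-9 s, so t/τ = 0.3278 and e^(−t/τ) = 0.7205.
I_d = I_cond = (V₀/R) e^(−t/τ) = (1.306×10^-3)(0.7205) = 9.41×10^-4 A.

9.41×10^-4 A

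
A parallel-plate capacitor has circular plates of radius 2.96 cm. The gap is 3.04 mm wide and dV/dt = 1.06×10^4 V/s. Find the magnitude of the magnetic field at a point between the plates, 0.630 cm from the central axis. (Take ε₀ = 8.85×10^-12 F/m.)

1.22×10^-13 T

dE/dt = (dV/dt)/d = 3.487×10^6 V/(m·s); I_d = ε₀(πR²)(dE/dt) = (8.85×10^-12)(2.753×10^-3)(3.487×10^6) = 8.496×10^-8 A.
∮B·dl = μ₀ I_d,enc with I_d,enc = I_d r²/R² = 3.849×10^-9 A; so B = μ₀ I_d,enc/(2πr) = 1.22×10^-13 T.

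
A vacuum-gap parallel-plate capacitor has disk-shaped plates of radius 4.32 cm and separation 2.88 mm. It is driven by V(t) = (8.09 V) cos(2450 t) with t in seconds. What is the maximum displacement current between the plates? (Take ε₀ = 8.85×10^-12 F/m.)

3.57×10^-7 A

C = ε₀A/d = (8.85×10^-12)(5.863×10^-3)/(2.88×10^-3) = 1.802×10^-11 F; ω = 2450 rad/s.
I_d = C dV/dt, so |I_d|_max = C V₀ ω = (1.802×10^-11)(8.09)(2450) = 3.57×10^-7 A.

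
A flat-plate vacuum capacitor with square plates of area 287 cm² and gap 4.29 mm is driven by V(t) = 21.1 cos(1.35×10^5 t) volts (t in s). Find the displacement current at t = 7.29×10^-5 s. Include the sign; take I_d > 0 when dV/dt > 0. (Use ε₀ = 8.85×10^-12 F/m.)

dV/dt = (21.1)(1.35×10^5)·−sin(9.8415) = 1.153×10^6 V/s.
I_d = C dV/dt with C = ε₀A/d = (8.85×10^-12)(0.0287)/(4.29×10^-3) = 5.921×10^-11 F, so I_d = (5.921×10^-11)(1.153×10^6) = 6.83×10^-5 A.

6.83×10^-5 A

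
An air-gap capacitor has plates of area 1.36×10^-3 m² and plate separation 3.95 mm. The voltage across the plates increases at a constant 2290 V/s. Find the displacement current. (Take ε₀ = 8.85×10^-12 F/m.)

6.98×10^-9 A

E = V/d so dE/dt = (dV/dt)/d = 5.797×10^5 V/(m·s), and I_d = ε₀ A dE/dt = (8.85×10^-12)(1.36×10^-3)(5.797×10^5) = 6.98×10^-9 A.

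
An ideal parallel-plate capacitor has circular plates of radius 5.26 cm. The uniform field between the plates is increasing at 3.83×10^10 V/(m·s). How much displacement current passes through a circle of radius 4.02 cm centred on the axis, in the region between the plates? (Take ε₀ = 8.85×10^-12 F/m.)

Total displacement current: I_d = ε₀(πR²)(dE/dt) = (8.85×10^-12)(8.692×10^-3)(3.83×10^10) = 2.946×10^-3 A.
Since J_d is uniform, the enclosed fraction is (r/R)² = 0.5841, giving I_d,enc = 1.72×10^-3 A.

1.72×10^-3 A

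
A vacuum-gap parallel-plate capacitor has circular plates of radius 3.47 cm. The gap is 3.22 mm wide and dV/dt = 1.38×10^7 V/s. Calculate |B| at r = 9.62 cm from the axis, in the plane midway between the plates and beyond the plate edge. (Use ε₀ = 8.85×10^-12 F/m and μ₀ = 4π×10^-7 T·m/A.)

dE/dt = (dV/dt)/d = 4.286×10^9 V/(m·s); I_d = ε₀(πR²)(dE/dt) = (8.85×10^-12)(3.783×10^-3)(4.286×10^9) = 1.435×10^-4 A.
With r > R the enclosed displacement current is the full I_d; B = μ₀ I_d / (2πr) = 2.98×10^-10 T.

2.98×10^-10 T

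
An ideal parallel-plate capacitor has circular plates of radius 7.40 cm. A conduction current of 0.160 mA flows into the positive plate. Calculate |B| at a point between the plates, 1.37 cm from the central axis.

Between the plates the displacement current equals the wire current: I_d = 0.160 mA = 1.60×10^-4 A.
An Ampèrian loop of radius r encloses a fraction (r/R)² of I_d. Then B·2πr = μ₀ I_d (r/R)², giving B = μ₀ I_d r/(2πR²) = 8.01×10^-11 T.

8.01×10^-11 T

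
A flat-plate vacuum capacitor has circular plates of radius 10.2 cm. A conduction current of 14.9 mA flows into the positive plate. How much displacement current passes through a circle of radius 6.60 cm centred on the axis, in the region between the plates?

No conduction current crosses the gap, so I_d there equals the 0.0149 A in the leads.
The field is uniform, so I_d,enc = I_d (r/R)² = (0.0149)(6.60/10.2)² = 6.24×10^-3 A.

6.24×10^-3 A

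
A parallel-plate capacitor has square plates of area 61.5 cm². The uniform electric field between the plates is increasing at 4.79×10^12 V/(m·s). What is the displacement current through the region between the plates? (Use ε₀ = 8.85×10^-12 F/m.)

0.261 A

The displacement current is ε₀ times dΦ_E/dt = ε₀ A dE/dt = (8.85×10^-12)(6.15×10^-3)(4.79×10^12) = 0.261 A.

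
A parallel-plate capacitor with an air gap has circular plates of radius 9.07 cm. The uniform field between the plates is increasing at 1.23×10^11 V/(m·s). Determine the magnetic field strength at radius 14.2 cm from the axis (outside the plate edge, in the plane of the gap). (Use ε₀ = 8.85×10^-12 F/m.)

3.96×10^-8 T

Total displacement current: I_d = ε₀(πR²)(dE/dt) = (8.85×10^-12)(0.02584)(1.23×10^11) = 0.02813 A.
For r ≥ R the full I_d is enclosed: B = μ₀ I_d/(2πr) = (4π×10^-7)(0.02813)/(2π·0.142) = 3.96×10^-8 T.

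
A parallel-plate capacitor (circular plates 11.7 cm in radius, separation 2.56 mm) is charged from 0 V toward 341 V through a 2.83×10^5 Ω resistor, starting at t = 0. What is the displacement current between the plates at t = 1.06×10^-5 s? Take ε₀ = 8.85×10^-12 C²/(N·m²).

C = ε₀A/d = (8.85×10^-12)(0.04301)/(2.56×10^-3) = 1.487×10^-10 F and τ = RC = 4.208×10^-5 s. I_d in the gap equals the RC charging current.
I_d(t) = (V₀/R) e^(−t/τ) = 1.205×10^-3 · e^(−0.2519) = 9.37×10^-4 A.

9.37×10^-4 A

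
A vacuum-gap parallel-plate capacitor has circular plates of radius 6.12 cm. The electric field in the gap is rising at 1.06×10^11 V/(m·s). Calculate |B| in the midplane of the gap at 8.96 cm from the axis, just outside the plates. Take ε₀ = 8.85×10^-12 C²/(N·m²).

I_d = ε₀ dΦ_E/dt = ε₀ πR² (dE/dt) = (8.85×10^-12)(0.01177)(1.06×10^11) = 0.01104 A through the full plate area.
For r ≥ R the full I_d is enclosed: B = μ₀ I_d/(2πr) = (4π×10^-7)(0.01104)/(2π·0.0896) = 2.46×10^-8 T.

2.46×10^-8 T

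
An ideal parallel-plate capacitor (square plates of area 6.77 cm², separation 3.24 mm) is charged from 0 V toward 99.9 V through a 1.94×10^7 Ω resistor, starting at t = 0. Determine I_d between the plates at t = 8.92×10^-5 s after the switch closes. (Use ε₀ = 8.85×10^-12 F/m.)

C = ε₀A/d = (8.85×10^-12)(6.77×10^-4)/(3.24×10^-3) = 1.849×10^-12 F, so τ = RC = 3.587×10^-5 s.
The conduction current is I(t) = (V₀/R) e^(−t/τ), and the displacement current between the plates equals it.
t/τ = 2.487; I_d = (99.9/1.94×10^7) · e^(−2.487) = (5.149×10^-6)(0.08316) = 4.28×10^-7 A.

4.28×10^-7 A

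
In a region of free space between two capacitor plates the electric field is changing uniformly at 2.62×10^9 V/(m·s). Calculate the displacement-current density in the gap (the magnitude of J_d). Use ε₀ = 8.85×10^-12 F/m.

0.0232 A/m²

The displacement-current density is ε₀ ∂E/∂t = (8.85×10^-12)(2.62×10^9) = 0.0232 A/m².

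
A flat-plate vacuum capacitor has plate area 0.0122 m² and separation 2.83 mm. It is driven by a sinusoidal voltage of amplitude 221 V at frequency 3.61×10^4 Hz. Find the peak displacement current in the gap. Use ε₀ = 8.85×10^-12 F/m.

C = ε₀A/d = (8.85×10^-12)(0.0122)/(2.83×10^-3) = 3.815×10^-11 F; ω = 2πf = 2.268×10^5 rad/s.
I_d = C dV/dt, so |I_d|_max = C V₀ ω = (3.815×10^-11)(221)(2.268×10^5) = 1.91×10^-3 A.

1.91×10^-3 A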